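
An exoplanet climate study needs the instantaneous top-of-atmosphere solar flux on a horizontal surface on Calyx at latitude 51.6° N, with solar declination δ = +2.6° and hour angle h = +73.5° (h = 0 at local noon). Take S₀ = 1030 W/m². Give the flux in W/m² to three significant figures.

218 W/m²

cos θ_z = sin φ sin δ + cos φ cos δ cos h = 0.035551 + 0.176234 = 0.211785.
Flux = S₀ · cos θ_z = 1030 × 0.211785 = 218.1 W/m².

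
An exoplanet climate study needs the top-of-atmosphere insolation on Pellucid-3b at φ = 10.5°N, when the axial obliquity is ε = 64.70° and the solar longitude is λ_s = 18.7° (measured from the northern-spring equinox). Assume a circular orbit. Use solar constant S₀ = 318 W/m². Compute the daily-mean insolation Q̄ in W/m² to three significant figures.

Solar declination: sin δ = sin ε · sin λ_s = sin 64.70° × sin 18.7° = 0.28986, so δ = +16.850°.
cos H₀ = −tan(+10.5°) tan(+16.850°) = -0.0561, H₀ = 1.6270 rad.
Bracket: H₀ sin φ sin δ + cos φ cos δ sin H₀ = 1.6270×0.18224×0.28986 + 0.98325×0.95707×0.99842 = 0.085945 + 0.939552 = 1.025497.
Q̄ = (S₀/π) × [bracket] = (318/π) × 1.025497 = 103.8 W/m².

Q̄ ≈ 104 W/m²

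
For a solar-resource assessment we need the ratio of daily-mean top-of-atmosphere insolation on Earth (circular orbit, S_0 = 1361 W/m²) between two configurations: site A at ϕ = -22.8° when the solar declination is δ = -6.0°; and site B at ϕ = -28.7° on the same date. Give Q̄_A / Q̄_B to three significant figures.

Q̄_A / Q̄_B ≈ 1.03

— Configuration A (ϕ=-22.8°):
cos h₀ = −tan(-22.8°) tan(-6.000°) = -0.0442, h₀ = 1.6150 rad.
Bracket: h₀ sin ϕ sin δ + cos ϕ cos δ sin h₀ = 1.6150×-0.38752×-0.10453 + 0.92186×0.99452×0.99902 = 0.065420 + 0.915910 = 0.981330.
Q̄ = (S_0/π) × [bracket] = (1361/π) × 0.981330 = 425.13 W/m².
— Configuration B (ϕ=-28.7°):
cos h₀ = −tan(-28.7°) tan(-6.000°) = -0.0575, h₀ = 1.6284 rad.
Bracket: h₀ sin ϕ sin δ + cos ϕ cos δ sin h₀ = 1.6284×-0.48022×-0.10453 + 0.87715×0.99452×0.99834 = 0.081741 + 0.870895 = 0.952636.
Q̄ = (S_0/π) × [bracket] = (1361/π) × 0.952636 = 412.70 W/m².
Ratio Q̄_A / Q̄_B = 425.13 / 412.70 = 1.030.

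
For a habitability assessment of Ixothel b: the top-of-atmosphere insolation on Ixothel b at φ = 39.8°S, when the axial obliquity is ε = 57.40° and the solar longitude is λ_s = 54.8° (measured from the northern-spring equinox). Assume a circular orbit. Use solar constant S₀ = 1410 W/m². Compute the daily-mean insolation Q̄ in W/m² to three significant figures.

Solar declination: sin δ = sin ε · sin λ_s = sin 57.40° × sin 54.8° = 0.68841, so δ = +43.504°.
cos H₀ = −tan(-39.8°) tan(+43.504°) = 0.7908, H₀ = 0.6587 rad.
Bracket: H₀ sin φ sin δ + cos φ cos δ sin H₀ = 0.6587×-0.64011×0.68841 + 0.76828×0.72533×0.61213 = -0.290262 + 0.341113 = 0.050851.
Q̄ = (S₀/π) × [bracket] = (1410/π) × 0.050851 = 22.82 W/m².

Q̄ ≈ 22.8 W/m²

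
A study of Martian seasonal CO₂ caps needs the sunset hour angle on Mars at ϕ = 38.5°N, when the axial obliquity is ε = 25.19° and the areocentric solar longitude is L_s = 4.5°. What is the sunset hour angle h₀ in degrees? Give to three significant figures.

h₀ = 91.5°

sin δ = sin 25.19° × sin 4.5° = 0.03339, so δ = +1.914°.
cos h₀ = −tan ϕ · tan δ = −tan(+38.5°) × tan(+1.914°) = -0.0266, so h₀ = 1.5974 rad = 91.52°.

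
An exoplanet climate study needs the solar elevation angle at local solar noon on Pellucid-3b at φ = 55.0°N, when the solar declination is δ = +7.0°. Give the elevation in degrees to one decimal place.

At local noon the hour angle is zero, so the zenith angle equals |φ − δ| = |+55.0° − (+7.000°)| = 48.000°.
Elevation = 90° − 48.000° = 42.0°.

42.0°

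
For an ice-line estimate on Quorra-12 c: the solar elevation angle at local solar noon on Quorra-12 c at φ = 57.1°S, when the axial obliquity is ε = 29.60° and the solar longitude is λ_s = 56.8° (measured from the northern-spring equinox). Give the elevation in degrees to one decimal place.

Solar declination: sin δ = sin ε · sin λ_s = sin 29.60° × sin 56.8° = 0.41331, so δ = +24.413°.
At local noon the hour angle is zero, so the zenith angle equals |φ − δ| = |-57.1° − (+24.413°)| = 81.513°.
Elevation = 90° − 81.513° = 8.5°.

8.5°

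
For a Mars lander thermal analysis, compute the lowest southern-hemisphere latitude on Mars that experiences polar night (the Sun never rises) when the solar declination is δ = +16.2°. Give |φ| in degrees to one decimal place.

|φ| = 73.8°

Polar night requires cos H₀ = −tan φ tan δ ≥ 1, i.e. tan φ tan δ ≤ −1.
The boundary is |tan φ| · |tan δ| = 1, so |φ| = 90° − |δ| = 90° − 16.2° = 73.8° in the southern hemisphere.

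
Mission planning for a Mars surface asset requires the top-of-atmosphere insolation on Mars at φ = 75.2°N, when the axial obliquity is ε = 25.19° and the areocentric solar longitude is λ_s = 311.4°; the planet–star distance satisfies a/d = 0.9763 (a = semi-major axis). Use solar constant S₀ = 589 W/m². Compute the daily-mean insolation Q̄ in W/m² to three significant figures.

sin δ = sin 25.19° × sin 311.4° = -0.31926, so δ = -18.618°.
cos H₀ = −tan(+75.2°) tan(-18.618°) = 1.2751 ≥ 1 ⇒ polar night, H₀ = 0 and Q̄ = 0.
Inverse-square distance factor (a/d)² = 0.9763² = 0.953162.

Q̄ ≈ 0.00 W/m²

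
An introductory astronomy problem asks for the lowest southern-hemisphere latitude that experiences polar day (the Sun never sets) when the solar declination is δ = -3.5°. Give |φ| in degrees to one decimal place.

Polar day requires cos H₀ = −tan φ tan δ ≤ −1, i.e. tan φ tan δ ≥ 1.
The boundary is |tan φ| · |tan δ| = 1, so |φ| = 90° − |δ| = 90° − 3.5° = 86.5° in the southern hemisphere.

|φ| = 86.5°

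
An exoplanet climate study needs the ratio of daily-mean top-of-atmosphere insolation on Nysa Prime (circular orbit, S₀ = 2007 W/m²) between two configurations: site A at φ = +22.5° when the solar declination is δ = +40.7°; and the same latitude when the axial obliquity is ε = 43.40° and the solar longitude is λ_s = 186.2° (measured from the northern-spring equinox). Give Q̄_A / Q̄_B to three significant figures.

— Configuration A (φ=+22.5°):
cos H₀ = −tan(+22.5°) tan(+40.700°) = -0.3563, H₀ = 1.9351 rad.
Bracket: H₀ sin φ sin δ + cos φ cos δ sin H₀ = 1.9351×0.38268×0.65210 + 0.92388×0.75813×0.93438 = 0.482896 + 0.654460 = 1.137356.
Q̄ = (S₀/π) × [bracket] = (2007/π) × 1.137356 = 726.60 W/m².
— Configuration B (φ=+22.5°):
Solar declination: sin δ = sin ε · sin λ_s = sin 43.40° × sin 186.2° = -0.07421, so δ = -4.256°.
cos H₀ = −tan(+22.5°) tan(-4.256°) = 0.0308, H₀ = 1.5400 rad.
Bracket: H₀ sin φ sin δ + cos φ cos δ sin H₀ = 1.5400×0.38268×-0.07421 + 0.92388×0.99724×0.99952 = -0.043734 + 0.920888 = 0.877154.
Q̄ = (S₀/π) × [bracket] = (2007/π) × 0.877154 = 560.37 W/m².
Ratio Q̄_A / Q̄_B = 726.60 / 560.37 = 1.297.

Q̄_A / Q̄_B ≈ 1.30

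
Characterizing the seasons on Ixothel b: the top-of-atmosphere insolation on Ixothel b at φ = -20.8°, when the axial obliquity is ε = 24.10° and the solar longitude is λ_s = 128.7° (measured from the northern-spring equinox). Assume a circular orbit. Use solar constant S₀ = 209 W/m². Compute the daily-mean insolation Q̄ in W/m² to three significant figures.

Solar declination: sin δ = sin ε · sin λ_s = sin 24.10° × sin 128.7° = 0.31867, so δ = +18.583°.
cos H₀ = −tan(-20.8°) tan(+18.583°) = 0.1277, H₀ = 1.4427 rad.
Bracket: H₀ sin φ sin δ + cos φ cos δ sin H₀ = 1.4427×-0.35511×0.31867 + 0.93483×0.94786×0.99181 = -0.163260 + 0.878831 = 0.715571.
Q̄ = (S₀/π) × [bracket] = (209/π) × 0.715571 = 47.60 W/m².

Q̄ ≈ 47.6 W/m²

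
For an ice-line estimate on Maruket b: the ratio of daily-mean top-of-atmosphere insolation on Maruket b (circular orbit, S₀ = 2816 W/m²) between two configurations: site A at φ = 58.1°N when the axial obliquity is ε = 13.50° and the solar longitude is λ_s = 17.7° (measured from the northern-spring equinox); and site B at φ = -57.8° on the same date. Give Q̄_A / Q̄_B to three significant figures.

— Configuration A (φ=+58.1°):
Solar declination: sin δ = sin ε · sin λ_s = sin 13.50° × sin 17.7° = 0.07098, so δ = +4.070°.
cos H₀ = −tan(+58.1°) tan(+4.070°) = -0.1143, H₀ = 1.6854 rad.
Bracket: H₀ sin φ sin δ + cos φ cos δ sin H₀ = 1.6854×0.84897×0.07098 + 0.52844×0.99748×0.99344 = 0.101562 + 0.523651 = 0.625213.
Q̄ = (S₀/π) × [bracket] = (2816/π) × 0.625213 = 560.42 W/m².
— Configuration B (φ=-57.8°):
cos H₀ = −tan(-57.8°) tan(+4.070°) = 0.1130, H₀ = 1.4576 rad.
Bracket: H₀ sin φ sin δ + cos φ cos δ sin H₀ = 1.4576×-0.84619×0.07098 + 0.53288×0.99748×0.99360 = -0.087547 + 0.528135 = 0.440588.
Q̄ = (S₀/π) × [bracket] = (2816/π) × 0.440588 = 394.93 W/m².
Ratio Q̄_A / Q̄_B = 560.42 / 394.93 = 1.419.

Q̄_A / Q̄_B ≈ 1.42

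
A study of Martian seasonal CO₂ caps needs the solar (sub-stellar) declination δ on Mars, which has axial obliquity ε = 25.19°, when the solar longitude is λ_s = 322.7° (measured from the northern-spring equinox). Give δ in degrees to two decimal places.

sin δ = sin ε · sin λ_s = sin 25.19° × sin 322.7° = -0.257922.
δ = arcsin(-0.257922) = -14.95°.

δ = -14.95°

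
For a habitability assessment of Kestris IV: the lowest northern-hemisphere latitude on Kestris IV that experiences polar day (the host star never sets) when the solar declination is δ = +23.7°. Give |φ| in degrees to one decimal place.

Polar day requires cos H₀ = −tan φ tan δ ≤ −1, i.e. tan φ tan δ ≥ 1.
The boundary is |tan φ| · |tan δ| = 1, so |φ| = 90° − |δ| = 90° − 23.7° = 66.3° in the northern hemisphere.

|φ| = 66.3°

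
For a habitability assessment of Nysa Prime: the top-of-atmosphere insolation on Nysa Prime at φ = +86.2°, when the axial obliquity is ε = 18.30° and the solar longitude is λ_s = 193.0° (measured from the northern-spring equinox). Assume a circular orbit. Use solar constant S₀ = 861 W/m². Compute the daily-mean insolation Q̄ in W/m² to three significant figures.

Solar declination: sin δ = sin ε · sin λ_s = sin 18.30° × sin 193.0° = -0.07063, so δ = -4.050°.
cos H₀ = −tan(+86.2°) tan(-4.050°) = 1.0661 ≥ 1 ⇒ polar night, H₀ = 0 and Q̄ = 0.

Q̄ ≈ 0.00 W/m²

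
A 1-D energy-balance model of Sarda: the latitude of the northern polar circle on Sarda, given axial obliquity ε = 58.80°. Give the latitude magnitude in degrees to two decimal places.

31.20°

The polar circle is the lowest latitude that experiences at least one full rotation of continuous daylight at the northern-summer solstice; it lies at |φ| = 90° − ε = 90° − 58.80° = 31.20°.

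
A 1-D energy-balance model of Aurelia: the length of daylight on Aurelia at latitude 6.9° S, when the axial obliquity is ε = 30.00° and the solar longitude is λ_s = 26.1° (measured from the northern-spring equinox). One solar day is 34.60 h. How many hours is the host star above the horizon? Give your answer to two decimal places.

17.00 h

Solar declination: sin δ = sin ε · sin λ_s = sin 30.00° × sin 26.1° = 0.21997, so δ = +12.707°.
cos H₀ = −tan φ · tan δ = −tan(-6.9°) × tan(+12.707°) = 0.0273, so H₀ = 1.5435 rad = 88.44°.
Daylight = 2H₀/(2π) × 34.60 h = (1.5435/π) × 34.60 = 17.00 h.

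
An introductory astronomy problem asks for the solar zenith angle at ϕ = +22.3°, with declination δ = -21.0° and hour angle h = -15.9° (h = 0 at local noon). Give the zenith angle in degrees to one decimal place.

θ_z = 46.0°

cos θ_z = sin ϕ sin δ + cos ϕ cos δ cos h = -0.135985 + 0.830711 = 0.694726.
θ_z = arccos(0.694726) = 46.0°.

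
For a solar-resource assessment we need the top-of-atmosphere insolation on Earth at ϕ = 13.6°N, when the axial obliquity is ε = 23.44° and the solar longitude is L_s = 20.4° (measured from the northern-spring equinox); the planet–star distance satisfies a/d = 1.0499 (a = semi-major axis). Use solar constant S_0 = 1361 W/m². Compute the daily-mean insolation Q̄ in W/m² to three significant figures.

Q̄ ≈ 484 W/m²

Solar declination: sin δ = sin ε · sin L_s = sin 23.44° × sin 20.4° = 0.13866, so δ = +7.970°.
cos h₀ = −tan(+13.6°) tan(+7.970°) = -0.0339, h₀ = 1.6047 rad.
Bracket: h₀ sin ϕ sin δ + cos ϕ cos δ sin h₀ = 1.6047×0.23514×0.13866 + 0.97196×0.99034×0.99943 = 0.052320 + 0.962022 = 1.014342.
Inverse-square distance factor (a/d)² = 1.0499² = 1.102290.
Q̄ = (S_0/π) × 1.102290 × [bracket] = (1361/π) × 1.102290 × 1.014342 = 484.4 W/m².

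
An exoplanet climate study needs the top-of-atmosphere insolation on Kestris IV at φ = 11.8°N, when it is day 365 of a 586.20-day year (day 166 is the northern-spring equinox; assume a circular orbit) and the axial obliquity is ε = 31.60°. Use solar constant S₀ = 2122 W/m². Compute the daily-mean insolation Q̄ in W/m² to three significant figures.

Solar longitude: λ_s = 360° × (365 − 166)/586.20 = 122.211°.
sin δ = sin 31.60° × sin 122.211° = 0.44334, so δ = +26.317°.
cos H₀ = −tan(+11.8°) tan(+26.317°) = -0.1033, H₀ = 1.6743 rad.
Bracket: H₀ sin φ sin δ + cos φ cos δ sin H₀ = 1.6743×0.20450×0.44334 + 0.97887×0.89635×0.99465 = 0.151797 + 0.872716 = 1.024513.
Q̄ = (S₀/π) × [bracket] = (2122/π) × 1.024513 = 692.0 W/m².

Q̄ ≈ 692 W/m²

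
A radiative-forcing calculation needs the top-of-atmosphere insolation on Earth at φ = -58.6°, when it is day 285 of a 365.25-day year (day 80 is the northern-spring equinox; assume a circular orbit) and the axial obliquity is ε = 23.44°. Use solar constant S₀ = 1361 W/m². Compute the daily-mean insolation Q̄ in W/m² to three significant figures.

Q̄ ≈ 317 W/m²

Solar longitude: λ_s = 360° × (285 − 80)/365.25 = 202.053°.
sin δ = sin 23.44° × sin 202.053° = -0.14936, so δ = -8.590°.
cos H₀ = −tan(-58.6°) tan(-8.590°) = -0.2475, H₀ = 1.8209 rad.
Bracket: H₀ sin φ sin δ + cos φ cos δ sin H₀ = 1.8209×-0.85355×-0.14936 + 0.52101×0.98878×0.96890 = 0.232140 + 0.499143 = 0.731283.
Q̄ = (S₀/π) × [bracket] = (1361/π) × 0.731283 = 316.8 W/m².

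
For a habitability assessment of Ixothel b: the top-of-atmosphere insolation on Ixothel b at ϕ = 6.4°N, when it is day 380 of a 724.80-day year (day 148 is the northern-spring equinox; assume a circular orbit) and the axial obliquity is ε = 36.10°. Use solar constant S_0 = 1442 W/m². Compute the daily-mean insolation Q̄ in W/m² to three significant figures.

Solar longitude: L_s = 360° × (380 − 148)/724.80 = 115.232°.
sin δ = sin 36.10° × sin 115.232° = 0.53298, so δ = +32.207°.
cos h₀ = −tan(+6.4°) tan(+32.207°) = -0.0707, h₀ = 1.6415 rad.
Bracket: h₀ sin ϕ sin δ + cos ϕ cos δ sin h₀ = 1.6415×0.11147×0.53298 + 0.99377×0.84613×0.99750 = 0.097524 + 0.838756 = 0.936280.
Q̄ = (S_0/π) × [bracket] = (1442/π) × 0.936280 = 429.8 W/m².

Q̄ ≈ 430 W/m²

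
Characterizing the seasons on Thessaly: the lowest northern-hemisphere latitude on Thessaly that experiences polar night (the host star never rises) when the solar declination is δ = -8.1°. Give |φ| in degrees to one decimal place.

|φ| = 81.9°

Polar night requires cos H₀ = −tan φ tan δ ≥ 1, i.e. tan φ tan δ ≤ −1.
The boundary is |tan φ| · |tan δ| = 1, so |φ| = 90° − |δ| = 90° − 8.1° = 81.9° in the northern hemisphere.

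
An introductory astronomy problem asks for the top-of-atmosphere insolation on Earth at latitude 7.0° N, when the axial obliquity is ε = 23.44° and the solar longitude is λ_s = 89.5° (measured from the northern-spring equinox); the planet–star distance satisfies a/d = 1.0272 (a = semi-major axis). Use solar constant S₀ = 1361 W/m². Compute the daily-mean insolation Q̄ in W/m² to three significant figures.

Q̄ ≈ 452 W/m²

Solar declination: sin δ = sin ε · sin λ_s = sin 23.44° × sin 89.5° = 0.39777, so δ = +23.439°.
cos H₀ = −tan(+7.0°) tan(+23.439°) = -0.0532, H₀ = 1.6241 rad.
Bracket: H₀ sin φ sin δ + cos φ cos δ sin H₀ = 1.6241×0.12187×0.39777 + 0.99255×0.91748×0.99858 = 0.078730 + 0.909352 = 0.988082.
Inverse-square distance factor (a/d)² = 1.0272² = 1.055140.
Q̄ = (S₀/π) × 1.055140 × [bracket] = (1361/π) × 1.055140 × 0.988082 = 451.7 W/m².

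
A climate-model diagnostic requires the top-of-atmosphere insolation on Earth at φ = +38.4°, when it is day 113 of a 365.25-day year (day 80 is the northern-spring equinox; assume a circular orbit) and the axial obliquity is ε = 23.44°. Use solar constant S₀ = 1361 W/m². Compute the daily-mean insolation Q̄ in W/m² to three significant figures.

Solar longitude: λ_s = 360° × (113 − 80)/365.25 = 32.526°.
sin δ = sin 23.44° × sin 32.526° = 0.21388, so δ = +12.350°.
cos H₀ = −tan(+38.4°) tan(+12.350°) = -0.1735, H₀ = 1.7452 rad.
Bracket: H₀ sin φ sin δ + cos φ cos δ sin H₀ = 1.7452×0.62115×0.21388 + 0.78369×0.97686×0.98483 = 0.231853 + 0.753942 = 0.985795.
Q̄ = (S₀/π) × [bracket] = (1361/π) × 0.985795 = 427.1 W/m².

Q̄ ≈ 427 W/m²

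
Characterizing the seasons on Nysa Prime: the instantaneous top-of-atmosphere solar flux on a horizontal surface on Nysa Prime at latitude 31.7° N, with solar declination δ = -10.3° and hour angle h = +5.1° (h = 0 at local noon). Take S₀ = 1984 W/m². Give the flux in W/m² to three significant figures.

1.47e+03 W/m²

cos θ_z = sin φ sin δ + cos φ cos δ cos h = -0.093955 + 0.833786 = 0.739831.
Flux = S₀ · cos θ_z = 1984 × 0.739831 = 1468 W/m².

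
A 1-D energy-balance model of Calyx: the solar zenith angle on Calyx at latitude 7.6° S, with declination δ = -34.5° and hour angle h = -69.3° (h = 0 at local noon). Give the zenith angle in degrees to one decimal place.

θ_z = 68.7°

cos θ_z = sin ϕ sin δ + cos ϕ cos δ cos h = 0.074911 + 0.288749 = 0.363660.
θ_z = arccos(0.363660) = 68.7°.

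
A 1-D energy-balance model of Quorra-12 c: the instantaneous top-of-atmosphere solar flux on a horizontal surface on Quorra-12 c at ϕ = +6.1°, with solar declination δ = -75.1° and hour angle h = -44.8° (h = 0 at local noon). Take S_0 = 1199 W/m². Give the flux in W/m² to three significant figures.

94.4 W/m²

cos θ_z = sin ϕ sin δ + cos ϕ cos δ cos h = -0.102691 + 0.181421 = 0.078730.
Flux = S_0 · cos θ_z = 1199 × 0.078730 = 94.40 W/m².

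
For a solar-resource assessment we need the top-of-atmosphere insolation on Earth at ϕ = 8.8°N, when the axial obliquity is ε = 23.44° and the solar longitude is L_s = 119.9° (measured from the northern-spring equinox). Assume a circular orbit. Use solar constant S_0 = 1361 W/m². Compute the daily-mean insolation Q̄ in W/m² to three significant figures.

Solar declination: sin δ = sin ε · sin L_s = sin 23.44° × sin 119.9° = 0.34484, so δ = +20.172°.
cos h₀ = −tan(+8.8°) tan(+20.172°) = -0.0569, h₀ = 1.6277 rad.
Bracket: h₀ sin ϕ sin δ + cos ϕ cos δ sin h₀ = 1.6277×0.15299×0.34484 + 0.98823×0.93866×0.99838 = 0.085873 + 0.926109 = 1.011982.
Q̄ = (S_0/π) × [bracket] = (1361/π) × 1.011982 = 438.4 W/m².

Q̄ ≈ 438 W/m²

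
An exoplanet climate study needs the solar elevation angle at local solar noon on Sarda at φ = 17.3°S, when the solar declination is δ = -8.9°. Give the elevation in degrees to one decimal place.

81.6°

At local noon the hour angle is zero, so the zenith angle equals |φ − δ| = |-17.3° − (-8.900°)| = 8.400°.
Elevation = 90° − 8.400° = 81.6°.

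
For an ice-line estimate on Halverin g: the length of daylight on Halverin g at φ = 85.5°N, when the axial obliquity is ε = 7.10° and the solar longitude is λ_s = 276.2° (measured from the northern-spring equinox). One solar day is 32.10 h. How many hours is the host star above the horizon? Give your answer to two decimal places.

Solar declination: sin δ = sin ε · sin λ_s = sin 7.10° × sin 276.2° = -0.12288, so δ = -7.058°.
cos H₀ = −tan φ · tan δ = 1.5732 ≥ 1, so the host star never rises (polar night) and H₀ = 0.
Daylight = 2H₀/(2π) × 32.10 h = (0.0000/π) × 32.10 = 0.00 h.

0.00 h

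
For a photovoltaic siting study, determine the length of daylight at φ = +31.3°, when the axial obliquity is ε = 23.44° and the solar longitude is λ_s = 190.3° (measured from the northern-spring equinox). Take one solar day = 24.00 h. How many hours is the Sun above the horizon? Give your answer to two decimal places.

11.67 h

Solar declination: sin δ = sin ε · sin λ_s = sin 23.44° × sin 190.3° = -0.07113, so δ = -4.079°.
cos H₀ = −tan φ · tan δ = −tan(+31.3°) × tan(-4.079°) = 0.0434, so H₀ = 1.5274 rad = 87.52°.
Daylight = 2H₀/(2π) × 24.00 h = (1.5274/π) × 24.00 = 11.67 h.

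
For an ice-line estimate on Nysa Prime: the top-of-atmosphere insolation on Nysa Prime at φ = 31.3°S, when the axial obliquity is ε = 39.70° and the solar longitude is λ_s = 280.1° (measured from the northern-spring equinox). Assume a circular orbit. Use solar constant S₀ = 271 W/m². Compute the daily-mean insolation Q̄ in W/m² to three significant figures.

Solar declination: sin δ = sin ε · sin λ_s = sin 39.70° × sin 280.1° = -0.62887, so δ = -38.967°.
cos H₀ = −tan(-31.3°) tan(-38.967°) = -0.4918, H₀ = 2.0849 rad.
Bracket: H₀ sin φ sin δ + cos φ cos δ sin H₀ = 2.0849×-0.51952×-0.62887 + 0.85446×0.77751×0.87072 = 0.681159 + 0.578464 = 1.259623.
Q̄ = (S₀/π) × [bracket] = (271/π) × 1.259623 = 108.7 W/m².

Q̄ ≈ 109 W/m²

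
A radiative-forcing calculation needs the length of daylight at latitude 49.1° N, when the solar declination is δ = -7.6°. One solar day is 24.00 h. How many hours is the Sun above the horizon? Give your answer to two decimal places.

cos h₀ = −tan ϕ · tan δ = −tan(+49.1°) × tan(-7.600°) = 0.1540, so h₀ = 1.4161 rad = 81.14°.
Daylight = 2h₀/(2π) × 24.00 h = (1.4161/π) × 24.00 = 10.82 h.

10.82 h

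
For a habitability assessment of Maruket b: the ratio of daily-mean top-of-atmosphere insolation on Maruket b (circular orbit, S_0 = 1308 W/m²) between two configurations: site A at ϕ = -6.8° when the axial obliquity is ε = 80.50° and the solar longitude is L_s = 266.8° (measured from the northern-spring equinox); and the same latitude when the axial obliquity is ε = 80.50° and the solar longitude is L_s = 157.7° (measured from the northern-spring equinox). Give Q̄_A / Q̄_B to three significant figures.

Q̄_A / Q̄_B ≈ 0.466

— Configuration A (ϕ=-6.8°):
Solar declination: sin δ = sin ε · sin L_s = sin 80.50° × sin 266.8° = -0.98475, so δ = -79.980°.
cos h₀ = −tan(-6.8°) tan(-79.980°) = -0.6749, h₀ = 2.3116 rad.
Bracket: h₀ sin ϕ sin δ + cos ϕ cos δ sin h₀ = 2.3116×-0.11840×-0.98475 + 0.99297×0.17399×0.73791 = 0.269520 + 0.127486 = 0.397006.
Q̄ = (S_0/π) × [bracket] = (1308/π) × 0.397006 = 165.29 W/m².
— Configuration B (ϕ=-6.8°):
Solar declination: sin δ = sin ε · sin L_s = sin 80.50° × sin 157.7° = 0.37425, so δ = +21.978°.
cos h₀ = −tan(-6.8°) tan(+21.978°) = 0.0481, h₀ = 1.5227 rad.
Bracket: h₀ sin ϕ sin δ + cos ϕ cos δ sin h₀ = 1.5227×-0.11840×0.37425 + 0.99297×0.92733×0.99884 = -0.067473 + 0.919743 = 0.852270.
Q̄ = (S_0/π) × [bracket] = (1308/π) × 0.852270 = 354.84 W/m².
Ratio Q̄_A / Q̄_B = 165.29 / 354.84 = 0.4658.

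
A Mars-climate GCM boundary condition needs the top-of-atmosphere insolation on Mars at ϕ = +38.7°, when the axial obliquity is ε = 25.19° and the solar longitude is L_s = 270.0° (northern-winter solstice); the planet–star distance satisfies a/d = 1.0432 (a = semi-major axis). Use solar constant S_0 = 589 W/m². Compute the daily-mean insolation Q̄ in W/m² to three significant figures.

Q̄ ≈ 69.2 W/m²

Solar declination: sin δ = sin ε · sin L_s = sin 25.19° × sin 270.0° = -0.42562, so δ = -25.190°.
cos h₀ = −tan(+38.7°) tan(-25.190°) = 0.3768, h₀ = 1.1844 rad.
Bracket: h₀ sin ϕ sin δ + cos ϕ cos δ sin h₀ = 1.1844×0.62524×-0.42562 + 0.78043×0.90490×0.92629 = -0.315186 + 0.654156 = 0.338970.
Inverse-square distance factor (a/d)² = 1.0432² = 1.088266.
Q̄ = (S_0/π) × 1.088266 × [bracket] = (589/π) × 1.088266 × 0.338970 = 69.16 W/m².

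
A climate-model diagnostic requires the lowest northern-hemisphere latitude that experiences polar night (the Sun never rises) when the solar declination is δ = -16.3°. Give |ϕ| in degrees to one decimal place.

|ϕ| = 73.7°

Polar night requires cos h₀ = −tan ϕ tan δ ≥ 1, i.e. tan ϕ tan δ ≤ −1.
The boundary is |tan ϕ| · |tan δ| = 1, so |ϕ| = 90° − |δ| = 90° − 16.3° = 73.7° in the northern hemisphere.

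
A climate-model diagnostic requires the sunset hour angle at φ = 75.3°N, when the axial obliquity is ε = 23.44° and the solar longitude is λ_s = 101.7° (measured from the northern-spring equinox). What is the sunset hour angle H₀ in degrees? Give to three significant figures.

Solar declination: sin δ = sin ε · sin λ_s = sin 23.44° × sin 101.7° = 0.38952, so δ = +22.925°.
Sunrise equation: cos H₀ = −tan φ · tan δ = -1.6121 ≤ −1, so the Sun never sets (polar day) and H₀ = π.

H₀ = 180°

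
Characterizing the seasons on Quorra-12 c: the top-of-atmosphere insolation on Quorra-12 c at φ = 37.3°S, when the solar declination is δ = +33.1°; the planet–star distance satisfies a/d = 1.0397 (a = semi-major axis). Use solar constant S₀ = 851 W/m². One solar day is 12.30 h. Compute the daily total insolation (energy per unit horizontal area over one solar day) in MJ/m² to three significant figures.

cos H₀ = −tan(-37.3°) tan(+33.100°) = 0.4966, H₀ = 1.0511 rad.
Bracket: H₀ sin φ sin δ + cos φ cos δ sin H₀ = 1.0511×-0.60599×0.54610 + 0.79547×0.83772×0.86797 = -0.347842 + 0.578399 = 0.230557.
Inverse-square distance factor (a/d)² = 1.0397² = 1.080976.
Q̄ = (S₀/π) × 1.080976 × [bracket] = (851/π) × 1.080976 × 0.230557 = 67.511 W/m².
Daily total = Q̄ × 12.30 h × 3600 s/h = 67.511 × 12.30 × 3600 / 10⁶ = 2.989 MJ/m².

2.99 MJ/m²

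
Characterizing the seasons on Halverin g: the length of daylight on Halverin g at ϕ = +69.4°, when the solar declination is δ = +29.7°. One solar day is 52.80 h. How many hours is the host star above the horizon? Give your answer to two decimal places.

52.80 h

Sunrise equation: cos h₀ = −tan ϕ · tan δ = -1.5175 ≤ −1, so the host star never sets (polar day) and h₀ = π.
Daylight = 2h₀/(2π) × 52.80 h = (3.1416/π) × 52.80 = 52.80 h.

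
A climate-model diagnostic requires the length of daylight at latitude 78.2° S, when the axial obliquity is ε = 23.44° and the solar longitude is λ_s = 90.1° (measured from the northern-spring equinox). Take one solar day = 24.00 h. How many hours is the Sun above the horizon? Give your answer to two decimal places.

0.00 h

Solar declination: sin δ = sin ε · sin λ_s = sin 23.44° × sin 90.1° = 0.39779, so δ = +23.440°.
cos H₀ = −tan φ · tan δ = 2.0754 ≥ 1, so the Sun never rises (polar night) and H₀ = 0.
Daylight = 2H₀/(2π) × 24.00 h = (0.0000/π) × 24.00 = 0.00 h.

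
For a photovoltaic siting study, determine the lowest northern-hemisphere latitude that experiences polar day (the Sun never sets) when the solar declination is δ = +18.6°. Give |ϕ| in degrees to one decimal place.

Polar day requires cos h₀ = −tan ϕ tan δ ≤ −1, i.e. tan ϕ tan δ ≥ 1.
The boundary is |tan ϕ| · |tan δ| = 1, so |ϕ| = 90° − |δ| = 90° − 18.6° = 71.4° in the northern hemisphere.

|ϕ| = 71.4°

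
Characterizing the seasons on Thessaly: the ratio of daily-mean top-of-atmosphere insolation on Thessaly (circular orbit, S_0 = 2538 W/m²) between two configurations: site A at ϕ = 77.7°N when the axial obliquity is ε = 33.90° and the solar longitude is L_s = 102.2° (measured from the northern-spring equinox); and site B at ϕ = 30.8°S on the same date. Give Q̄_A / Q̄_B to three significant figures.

Q̄_A / Q̄_B ≈ 4.97

— Configuration A (ϕ=+77.7°):
Solar declination: sin δ = sin ε · sin L_s = sin 33.90° × sin 102.2° = 0.54515, so δ = +33.035°.
cos h₀ = −tan(+77.7°) tan(+33.035°) = -2.9824 ≤ −1 ⇒ polar day, h₀ = π.
Bracket: h₀ sin ϕ sin δ + cos ϕ cos δ sin h₀ = 3.1416×0.97705×0.54515 + 0.21303×0.83834×0.00000 = 1.673338 + 0.000000 = 1.673338.
Q̄ = (S_0/π) × [bracket] = (2538/π) × 1.673338 = 1351.8 W/m².
— Configuration B (ϕ=-30.8°):
cos h₀ = −tan(-30.8°) tan(+33.035°) = 0.3876, h₀ = 1.1727 rad.
Bracket: h₀ sin ϕ sin δ + cos ϕ cos δ sin h₀ = 1.1727×-0.51204×0.54515 + 0.85896×0.83834×0.92181 = -0.327346 + 0.663796 = 0.336450.
Q̄ = (S_0/π) × [bracket] = (2538/π) × 0.336450 = 271.81 W/m².
Ratio Q̄_A / Q̄_B = 1351.8 / 271.81 = 4.973.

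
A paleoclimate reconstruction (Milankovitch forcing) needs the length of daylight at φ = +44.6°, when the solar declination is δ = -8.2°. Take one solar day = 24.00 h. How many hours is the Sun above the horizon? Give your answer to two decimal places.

cos H₀ = −tan φ · tan δ = −tan(+44.6°) × tan(-8.200°) = 0.1421, so H₀ = 1.4282 rad = 81.83°.
Daylight = 2H₀/(2π) × 24.00 h = (1.4282/π) × 24.00 = 10.91 h.

10.91 h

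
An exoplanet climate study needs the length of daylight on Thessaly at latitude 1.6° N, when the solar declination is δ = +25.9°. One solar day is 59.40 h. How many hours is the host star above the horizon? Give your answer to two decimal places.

cos H₀ = −tan φ · tan δ = −tan(+1.6°) × tan(+25.900°) = -0.0136, so H₀ = 1.5844 rad = 90.78°.
Daylight = 2H₀/(2π) × 59.40 h = (1.5844/π) × 59.40 = 29.96 h.

29.96 h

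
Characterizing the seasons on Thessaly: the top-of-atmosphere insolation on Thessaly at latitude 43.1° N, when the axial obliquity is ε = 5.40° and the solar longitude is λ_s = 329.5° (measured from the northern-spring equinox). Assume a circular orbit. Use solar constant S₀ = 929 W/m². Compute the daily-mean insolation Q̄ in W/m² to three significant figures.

Q̄ ≈ 201 W/m²

Solar declination: sin δ = sin ε · sin λ_s = sin 5.40° × sin 329.5° = -0.04776, so δ = -2.738°.
cos H₀ = −tan(+43.1°) tan(-2.738°) = 0.0447, H₀ = 1.5260 rad.
Bracket: H₀ sin φ sin δ + cos φ cos δ sin H₀ = 1.5260×0.68327×-0.04776 + 0.73016×0.99886×0.99900 = -0.049798 + 0.728598 = 0.678800.
Q̄ = (S₀/π) × [bracket] = (929/π) × 0.678800 = 200.7 W/m².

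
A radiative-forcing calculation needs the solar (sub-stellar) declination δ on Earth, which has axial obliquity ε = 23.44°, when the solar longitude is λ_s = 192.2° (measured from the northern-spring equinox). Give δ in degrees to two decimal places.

sin δ = sin ε · sin λ_s = sin 23.44° × sin 192.2° = -0.084063.
δ = arcsin(-0.084063) = -4.82°.

δ = -4.82°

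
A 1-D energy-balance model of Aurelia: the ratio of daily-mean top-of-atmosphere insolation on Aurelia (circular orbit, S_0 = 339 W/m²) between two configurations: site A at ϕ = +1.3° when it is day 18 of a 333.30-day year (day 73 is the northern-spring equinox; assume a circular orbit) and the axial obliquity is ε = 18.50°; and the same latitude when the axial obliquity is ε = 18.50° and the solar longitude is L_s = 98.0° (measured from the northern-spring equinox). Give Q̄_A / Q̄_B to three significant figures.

— Configuration A (ϕ=+1.3°):
Solar longitude: L_s = 360° × (18 − 73)/333.30 = -59.406°, i.e. -59.406° + 360° = 300.594°.
sin δ = sin 18.50° × sin 300.594° = -0.27313, so δ = -15.851°.
cos h₀ = −tan(+1.3°) tan(-15.851°) = 0.0064, h₀ = 1.5644 rad.
Bracket: h₀ sin ϕ sin δ + cos ϕ cos δ sin h₀ = 1.5644×0.02269×-0.27313 + 0.99974×0.96198×0.99998 = -0.009695 + 0.961711 = 0.952016.
Q̄ = (S_0/π) × [bracket] = (339/π) × 0.952016 = 102.73 W/m².
— Configuration B (ϕ=+1.3°):
Solar declination: sin δ = sin ε · sin L_s = sin 18.50° × sin 98.0° = 0.31422, so δ = +18.314°.
cos h₀ = −tan(+1.3°) tan(+18.314°) = -0.0075, h₀ = 1.5783 rad.
Bracket: h₀ sin ϕ sin δ + cos ϕ cos δ sin h₀ = 1.5783×0.02269×0.31422 + 0.99974×0.94935×0.99997 = 0.011253 + 0.949075 = 0.960328.
Q̄ = (S_0/π) × [bracket] = (339/π) × 0.960328 = 103.63 W/m².
Ratio Q̄_A / Q̄_B = 102.73 / 103.63 = 0.9913.

Q̄_A / Q̄_B ≈ 0.991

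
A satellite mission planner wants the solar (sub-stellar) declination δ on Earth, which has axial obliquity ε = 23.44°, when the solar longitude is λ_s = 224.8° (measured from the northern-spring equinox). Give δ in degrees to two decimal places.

sin δ = sin ε · sin λ_s = sin 23.44° × sin 224.8° = -0.280295.
δ = arcsin(-0.280295) = -16.28°.

δ = -16.28°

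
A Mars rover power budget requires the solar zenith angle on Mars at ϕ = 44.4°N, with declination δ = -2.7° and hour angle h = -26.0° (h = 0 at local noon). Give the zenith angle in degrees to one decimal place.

cos θ_z = sin ϕ sin δ + cos ϕ cos δ cos h = -0.032959 + 0.641451 = 0.608492.
θ_z = arccos(0.608492) = 52.5°.

θ_z = 52.5°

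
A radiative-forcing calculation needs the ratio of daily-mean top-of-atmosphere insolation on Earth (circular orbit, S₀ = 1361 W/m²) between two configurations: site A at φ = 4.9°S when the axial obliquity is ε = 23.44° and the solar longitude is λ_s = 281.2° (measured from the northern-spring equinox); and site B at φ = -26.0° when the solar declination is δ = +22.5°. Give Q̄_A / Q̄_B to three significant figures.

— Configuration A (φ=-4.9°):
Solar declination: sin δ = sin ε · sin λ_s = sin 23.44° × sin 281.2° = -0.39021, so δ = -22.968°.
cos H₀ = −tan(-4.9°) tan(-22.968°) = -0.0363, H₀ = 1.6071 rad.
Bracket: H₀ sin φ sin δ + cos φ cos δ sin H₀ = 1.6071×-0.08542×-0.39021 + 0.99635×0.92072×0.99934 = 0.053567 + 0.916754 = 0.970321.
Q̄ = (S₀/π) × [bracket] = (1361/π) × 0.970321 = 420.36 W/m².
— Configuration B (φ=-26.0°):
cos H₀ = −tan(-26.0°) tan(+22.500°) = 0.2020, H₀ = 1.3674 rad.
Bracket: H₀ sin φ sin δ + cos φ cos δ sin H₀ = 1.3674×-0.43837×0.38268 + 0.89879×0.92388×0.97938 = -0.229389 + 0.813252 = 0.583863.
Q̄ = (S₀/π) × [bracket] = (1361/π) × 0.583863 = 252.94 W/m².
Ratio Q̄_A / Q̄_B = 420.36 / 252.94 = 1.662.

Q̄_A / Q̄_B ≈ 1.66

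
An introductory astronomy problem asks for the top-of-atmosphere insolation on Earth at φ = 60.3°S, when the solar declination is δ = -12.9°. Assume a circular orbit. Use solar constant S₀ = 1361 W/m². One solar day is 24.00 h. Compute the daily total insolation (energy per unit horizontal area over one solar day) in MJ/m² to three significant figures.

cos H₀ = −tan(-60.3°) tan(-12.900°) = -0.4015, H₀ = 1.9840 rad.
Bracket: H₀ sin φ sin δ + cos φ cos δ sin H₀ = 1.9840×-0.86863×-0.22325 + 0.49546×0.97476×0.91584 = 0.384741 + 0.442309 = 0.827050.
Q̄ = (S₀/π) × [bracket] = (1361/π) × 0.827050 = 358.29 W/m².
Daily total = Q̄ × 24.00 h × 3600 s/h = 358.29 × 24.00 × 3600 / 10⁶ = 30.96 MJ/m².

31.0 MJ/m²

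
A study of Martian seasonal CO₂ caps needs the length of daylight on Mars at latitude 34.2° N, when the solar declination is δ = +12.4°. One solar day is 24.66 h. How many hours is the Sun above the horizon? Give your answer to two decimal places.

cos h₀ = −tan ϕ · tan δ = −tan(+34.2°) × tan(+12.400°) = -0.1494, so h₀ = 1.7208 rad = 98.59°.
Daylight = 2h₀/(2π) × 24.66 h = (1.7208/π) × 24.66 = 13.51 h.

13.51 h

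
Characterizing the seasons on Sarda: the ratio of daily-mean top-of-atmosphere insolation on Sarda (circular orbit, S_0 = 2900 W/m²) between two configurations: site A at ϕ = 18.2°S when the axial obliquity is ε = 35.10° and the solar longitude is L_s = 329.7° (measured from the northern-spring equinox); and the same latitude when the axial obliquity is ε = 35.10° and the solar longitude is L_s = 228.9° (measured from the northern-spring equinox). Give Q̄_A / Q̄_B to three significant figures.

Q̄_A / Q̄_B ≈ 0.978

— Configuration A (ϕ=-18.2°):
Solar declination: sin δ = sin ε · sin L_s = sin 35.10° × sin 329.7° = -0.29011, so δ = -16.864°.
cos h₀ = −tan(-18.2°) tan(-16.864°) = -0.0997, h₀ = 1.6706 rad.
Bracket: h₀ sin ϕ sin δ + cos ϕ cos δ sin h₀ = 1.6706×-0.31233×-0.29011 + 0.94997×0.95699×0.99502 = 0.151373 + 0.904584 = 1.055957.
Q̄ = (S_0/π) × [bracket] = (2900/π) × 1.055957 = 974.75 W/m².
— Configuration B (ϕ=-18.2°):
Solar declination: sin δ = sin ε · sin L_s = sin 35.10° × sin 228.9° = -0.43330, so δ = -25.677°.
cos h₀ = −tan(-18.2°) tan(-25.677°) = -0.1581, h₀ = 1.7295 rad.
Bracket: h₀ sin ϕ sin δ + cos ϕ cos δ sin h₀ = 1.7295×-0.31233×-0.43330 + 0.94997×0.90125×0.98743 = 0.234058 + 0.845399 = 1.079457.
Q̄ = (S_0/π) × [bracket] = (2900/π) × 1.079457 = 996.45 W/m².
Ratio Q̄_A / Q̄_B = 974.75 / 996.45 = 0.9782.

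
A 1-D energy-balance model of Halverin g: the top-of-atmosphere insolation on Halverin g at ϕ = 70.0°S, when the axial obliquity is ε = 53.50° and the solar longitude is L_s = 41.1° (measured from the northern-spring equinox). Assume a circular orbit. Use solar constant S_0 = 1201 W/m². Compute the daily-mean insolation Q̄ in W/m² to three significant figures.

Solar declination: sin δ = sin ε · sin L_s = sin 53.50° × sin 41.1° = 0.52844, so δ = +31.900°.
cos h₀ = −tan(-70.0°) tan(+31.900°) = 1.7101 ≥ 1 ⇒ polar night, h₀ = 0 and Q̄ = 0.

Q̄ ≈ 0.00 W/m²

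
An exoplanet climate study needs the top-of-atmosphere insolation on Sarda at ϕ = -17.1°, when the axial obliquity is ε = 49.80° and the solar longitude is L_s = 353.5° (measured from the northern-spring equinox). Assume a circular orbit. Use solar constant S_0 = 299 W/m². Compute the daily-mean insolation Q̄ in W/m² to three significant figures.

Q̄ ≈ 94.5 W/m²

Solar declination: sin δ = sin ε · sin L_s = sin 49.80° × sin 353.5° = -0.08646, so δ = -4.960°.
cos h₀ = −tan(-17.1°) tan(-4.960°) = -0.0267, h₀ = 1.5975 rad.
Bracket: h₀ sin ϕ sin δ + cos ϕ cos δ sin h₀ = 1.5975×-0.29404×-0.08646 + 0.95579×0.99625×0.99964 = 0.040613 + 0.951863 = 0.992476.
Q̄ = (S_0/π) × [bracket] = (299/π) × 0.992476 = 94.46 W/m².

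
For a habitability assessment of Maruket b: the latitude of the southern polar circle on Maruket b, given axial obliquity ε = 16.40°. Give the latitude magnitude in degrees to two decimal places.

73.60°

The polar circle is the lowest latitude that experiences at least one full rotation of continuous darkness at the northern-summer solstice; it lies at |φ| = 90° − ε = 90° − 16.40° = 73.60°.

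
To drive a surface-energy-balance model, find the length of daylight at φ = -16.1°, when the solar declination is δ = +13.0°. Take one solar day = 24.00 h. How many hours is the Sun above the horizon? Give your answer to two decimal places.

11.49 h

cos H₀ = −tan φ · tan δ = −tan(-16.1°) × tan(+13.000°) = 0.0666, so H₀ = 1.5041 rad = 86.18°.
Daylight = 2H₀/(2π) × 24.00 h = (1.5041/π) × 24.00 = 11.49 h.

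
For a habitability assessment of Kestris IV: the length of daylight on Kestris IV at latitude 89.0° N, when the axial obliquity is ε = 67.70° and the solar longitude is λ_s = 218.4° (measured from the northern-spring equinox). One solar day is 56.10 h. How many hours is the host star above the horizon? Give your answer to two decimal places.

Solar declination: sin δ = sin ε · sin λ_s = sin 67.70° × sin 218.4° = -0.57469, so δ = -35.078°.
cos H₀ = −tan φ · tan δ = 40.2313 ≥ 1, so the host star never rises (polar night) and H₀ = 0.
Daylight = 2H₀/(2π) × 56.10 h = (0.0000/π) × 56.10 = 0.00 h.

0.00 h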